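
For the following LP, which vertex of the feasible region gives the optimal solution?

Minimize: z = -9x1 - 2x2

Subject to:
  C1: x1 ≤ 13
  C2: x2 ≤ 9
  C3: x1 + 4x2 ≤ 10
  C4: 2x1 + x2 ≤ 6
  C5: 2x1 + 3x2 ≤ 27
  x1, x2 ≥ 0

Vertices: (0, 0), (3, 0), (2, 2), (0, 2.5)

Evaluate the objective at each vertex of the feasible region:
  z(0, 0) = 0
  z(3, 0) = -27  ←
  z(2, 2) = -22
  z(0, 2.5) = -5
The minimum is at x1 = 3, x2 = 0.

(3, 0)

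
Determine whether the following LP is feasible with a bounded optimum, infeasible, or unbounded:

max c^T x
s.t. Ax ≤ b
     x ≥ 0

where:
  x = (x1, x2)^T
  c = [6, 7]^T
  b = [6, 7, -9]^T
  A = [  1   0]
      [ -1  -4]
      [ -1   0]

Infeasible (no feasible solution exists)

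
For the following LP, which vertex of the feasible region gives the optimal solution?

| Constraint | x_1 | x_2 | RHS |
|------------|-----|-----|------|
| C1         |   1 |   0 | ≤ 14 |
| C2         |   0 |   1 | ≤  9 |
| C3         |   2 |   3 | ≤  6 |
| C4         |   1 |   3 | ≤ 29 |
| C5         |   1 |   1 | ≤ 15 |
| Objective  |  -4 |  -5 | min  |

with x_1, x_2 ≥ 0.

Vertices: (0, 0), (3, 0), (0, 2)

Evaluate the objective at each vertex of the feasible region:
  z(0, 0) = 0
  z(3, 0) = -12  ←
  z(0, 2) = -10
The minimum is at x_1 = 3, x_2 = 0.

(3, 0)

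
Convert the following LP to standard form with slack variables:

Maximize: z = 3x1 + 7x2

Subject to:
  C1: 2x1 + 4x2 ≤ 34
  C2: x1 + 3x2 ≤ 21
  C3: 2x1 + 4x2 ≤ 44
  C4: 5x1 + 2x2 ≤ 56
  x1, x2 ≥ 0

max z = 3x1 + 7x2

s.t.
  2x1 + 4x2 + s1 = 34
  x1 + 3x2 + s2 = 21
  2x1 + 4x2 + s3 = 44
  5x1 + 2x2 + s4 = 56
  x1, x2, s1, s2, s3, s4 ≥ 0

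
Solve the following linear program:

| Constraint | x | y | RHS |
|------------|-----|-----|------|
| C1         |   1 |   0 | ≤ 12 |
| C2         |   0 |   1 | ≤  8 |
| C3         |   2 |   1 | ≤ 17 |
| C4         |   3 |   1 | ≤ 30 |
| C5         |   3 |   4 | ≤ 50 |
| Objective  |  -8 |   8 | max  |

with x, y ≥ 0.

Evaluate the objective at each vertex of the feasible region:
  z(0, 0) = 0
  z(8.5, 0) = -68
  z(4.5, 8) = 28
  z(0, 8) = 64  ←
The maximum is at x = 0, y = 8.

x = 0, y = 8, z = 64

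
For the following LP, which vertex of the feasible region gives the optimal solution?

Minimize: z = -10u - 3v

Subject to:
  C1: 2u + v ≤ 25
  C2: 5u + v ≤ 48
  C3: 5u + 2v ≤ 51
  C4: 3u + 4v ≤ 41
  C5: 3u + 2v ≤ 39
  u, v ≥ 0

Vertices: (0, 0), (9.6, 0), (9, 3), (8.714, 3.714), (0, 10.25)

Evaluate the objective at each vertex of the feasible region:
  z(0, 0) = 0
  z(9.6, 0) = -96
  z(9, 3) = -99  ←
  z(8.714, 3.714) = -98.29
  z(0, 10.25) = -30.75
The minimum is at u = 9, v = 3.

(9, 3)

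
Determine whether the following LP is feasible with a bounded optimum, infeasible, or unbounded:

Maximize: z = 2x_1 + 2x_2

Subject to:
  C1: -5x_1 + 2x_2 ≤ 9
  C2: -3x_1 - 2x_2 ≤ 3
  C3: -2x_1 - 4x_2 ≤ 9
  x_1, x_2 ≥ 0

Unbounded (objective can increase without bound)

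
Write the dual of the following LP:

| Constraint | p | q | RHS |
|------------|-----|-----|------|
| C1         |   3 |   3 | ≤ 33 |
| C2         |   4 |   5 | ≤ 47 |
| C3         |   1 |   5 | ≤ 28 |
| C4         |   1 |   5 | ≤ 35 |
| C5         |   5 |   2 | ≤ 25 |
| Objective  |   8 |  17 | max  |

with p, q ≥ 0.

Primal max cᵀx s.t. Ax ≤ b, x ≥ 0  →  Dual min bᵀy s.t. Aᵀy ≥ c, y ≥ 0.

Minimize: z = 33y1 + 47y2 + 28y3 + 35y4 + 25y5

Subject to:
  3y1 + 4y2 + y3 + y4 + 5y5 ≥ 8
  3y1 + 5y2 + 5y3 + 5y4 + 2y5 ≥ 17
  y1, y2, y3, y4, y5 ≥ 0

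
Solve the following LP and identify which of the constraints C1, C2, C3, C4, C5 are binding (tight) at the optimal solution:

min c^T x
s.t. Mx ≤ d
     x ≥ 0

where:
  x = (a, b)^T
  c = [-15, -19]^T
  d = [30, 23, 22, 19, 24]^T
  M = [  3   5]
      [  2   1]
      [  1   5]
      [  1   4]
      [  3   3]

At a = 5, b = 3, compute slack b - a·x for each constraint:
  C1: 30 − 30 = 0  (binding)
  C2: 23 − 13 = 10  (slack)
  C3: 22 − 20 = 2  (slack)
  C4: 19 − 17 = 2  (slack)
  C5: 24 − 24 = 0  (binding)

Optimal: a = 5, b = 3
Binding: C1, C5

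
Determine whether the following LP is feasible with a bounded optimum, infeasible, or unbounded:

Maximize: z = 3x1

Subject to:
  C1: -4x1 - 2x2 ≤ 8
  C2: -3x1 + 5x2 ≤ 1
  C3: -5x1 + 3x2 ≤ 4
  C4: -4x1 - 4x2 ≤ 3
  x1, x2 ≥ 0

Unbounded (objective can increase without bound)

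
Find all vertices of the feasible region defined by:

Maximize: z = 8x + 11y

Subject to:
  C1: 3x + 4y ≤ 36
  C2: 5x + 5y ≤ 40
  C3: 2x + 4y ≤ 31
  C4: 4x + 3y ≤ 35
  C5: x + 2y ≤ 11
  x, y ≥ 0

(0, 0), (8, 0), (5, 3), (0, 5.5)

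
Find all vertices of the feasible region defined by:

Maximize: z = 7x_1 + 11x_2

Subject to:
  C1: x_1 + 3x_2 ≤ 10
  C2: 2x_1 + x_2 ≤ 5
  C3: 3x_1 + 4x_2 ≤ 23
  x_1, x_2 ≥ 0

(0, 0), (2.5, 0), (1, 3), (0, 3.333)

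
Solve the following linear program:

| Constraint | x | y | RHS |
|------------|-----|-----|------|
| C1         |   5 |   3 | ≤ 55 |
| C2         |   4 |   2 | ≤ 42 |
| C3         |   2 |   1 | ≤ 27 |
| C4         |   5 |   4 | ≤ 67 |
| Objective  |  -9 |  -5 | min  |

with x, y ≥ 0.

Evaluate the objective at each vertex of the feasible region:
  z(0, 0) = 0
  z(10.5, 0) = -94.5
  z(8, 5) = -97  ←
  z(3.8, 12) = -94.2
  z(0, 16.75) = -83.75
The minimum is at x = 8, y = 5.

x = 8, y = 5, z = -97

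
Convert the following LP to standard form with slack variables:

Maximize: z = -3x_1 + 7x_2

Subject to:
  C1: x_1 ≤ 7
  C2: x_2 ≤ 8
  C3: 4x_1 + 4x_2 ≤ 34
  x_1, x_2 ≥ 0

max z = -3x_1 + 7x_2

s.t.
  x_1 + s1 = 7
  x_2 + s2 = 8
  4x_1 + 4x_2 + s3 = 34
  x_1, x_2, s1, s2, s3 ≥ 0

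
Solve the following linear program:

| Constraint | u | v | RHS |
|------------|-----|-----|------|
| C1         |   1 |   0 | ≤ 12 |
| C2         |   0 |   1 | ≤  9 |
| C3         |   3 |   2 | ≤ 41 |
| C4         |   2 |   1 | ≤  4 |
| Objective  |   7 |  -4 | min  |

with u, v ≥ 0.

Evaluate the objective at each vertex of the feasible region:
  z(0, 0) = 0
  z(2, 0) = 14
  z(0, 4) = -16  ←
The minimum is at u = 0, v = 4.

u = 0, v = 4, z = -16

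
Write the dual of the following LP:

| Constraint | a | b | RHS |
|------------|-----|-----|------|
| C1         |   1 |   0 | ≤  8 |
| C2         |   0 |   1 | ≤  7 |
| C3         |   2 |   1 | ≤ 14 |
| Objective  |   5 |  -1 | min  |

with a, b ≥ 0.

Primal min cᵀx s.t. Ax ≤ b, x ≥ 0  →  Dual max −bᵀy s.t. Aᵀy ≥ −c, y ≥ 0.

Maximize: z = -8y1 - 7y2 - 14y3

Subject to:
  y1 + 2y3 ≥ -5
  y2 + y3 ≥ 1
  y1, y2, y3 ≥ 0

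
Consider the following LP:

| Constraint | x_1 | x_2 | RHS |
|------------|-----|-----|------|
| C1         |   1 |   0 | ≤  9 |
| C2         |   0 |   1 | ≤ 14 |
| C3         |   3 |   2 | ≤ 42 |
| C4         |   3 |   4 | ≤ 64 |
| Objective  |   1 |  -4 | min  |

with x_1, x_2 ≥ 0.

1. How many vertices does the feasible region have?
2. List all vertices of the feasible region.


1. 6
2. (0, 0), (9, 0), (9, 7.5), (6.667, 11), (2.667, 14), (0, 14)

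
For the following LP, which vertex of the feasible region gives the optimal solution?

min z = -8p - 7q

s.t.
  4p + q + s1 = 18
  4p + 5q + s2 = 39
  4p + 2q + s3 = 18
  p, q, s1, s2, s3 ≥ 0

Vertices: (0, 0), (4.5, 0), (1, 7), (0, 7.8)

Evaluate the objective at each vertex of the feasible region:
  z(0, 0) = 0
  z(4.5, 0) = -36
  z(1, 7) = -57  ←
  z(0, 7.8) = -54.6
The minimum is at p = 1, q = 7.

(1, 7)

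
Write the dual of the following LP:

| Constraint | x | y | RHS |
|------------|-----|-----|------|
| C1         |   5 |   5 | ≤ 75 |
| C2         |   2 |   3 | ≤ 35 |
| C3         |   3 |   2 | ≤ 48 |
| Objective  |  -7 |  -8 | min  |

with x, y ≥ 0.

Primal min cᵀx s.t. Ax ≤ b, x ≥ 0  →  Dual max −bᵀy s.t. Aᵀy ≥ −c, y ≥ 0.

Maximize: z = -75y1 - 35y2 - 48y3

Subject to:
  5y1 + 2y2 + 3y3 ≥ 7
  5y1 + 3y2 + 2y3 ≥ 8
  y1, y2, y3 ≥ 0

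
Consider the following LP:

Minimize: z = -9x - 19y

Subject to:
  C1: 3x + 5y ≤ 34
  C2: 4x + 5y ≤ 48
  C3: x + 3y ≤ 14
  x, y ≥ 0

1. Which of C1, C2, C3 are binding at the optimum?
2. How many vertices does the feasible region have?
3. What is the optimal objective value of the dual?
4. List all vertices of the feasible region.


1. C1, C3
2. 4
3. -110
4. (0, 0), (11.33, 0), (8, 2), (0, 4.667)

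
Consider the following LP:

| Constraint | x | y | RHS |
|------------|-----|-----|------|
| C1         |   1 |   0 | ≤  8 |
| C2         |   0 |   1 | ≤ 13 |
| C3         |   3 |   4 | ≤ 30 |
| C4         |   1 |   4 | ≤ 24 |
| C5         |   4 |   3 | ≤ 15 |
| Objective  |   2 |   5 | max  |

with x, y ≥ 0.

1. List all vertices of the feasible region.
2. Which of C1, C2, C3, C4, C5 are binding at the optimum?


1. (0, 0), (3.75, 0), (0, 5)
2. C5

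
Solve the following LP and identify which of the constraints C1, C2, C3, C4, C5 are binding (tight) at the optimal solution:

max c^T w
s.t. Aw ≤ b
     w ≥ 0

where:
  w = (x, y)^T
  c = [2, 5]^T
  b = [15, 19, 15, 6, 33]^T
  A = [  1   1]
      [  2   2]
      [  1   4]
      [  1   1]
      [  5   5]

At x = 3, y = 3, compute slack b - a·x for each constraint:
  C1: 15 − 6 = 9  (slack)
  C2: 19 − 12 = 7  (slack)
  C3: 15 − 15 = 0  (binding)
  C4: 6 − 6 = 0  (binding)
  C5: 33 − 30 = 3  (slack)

Optimal: x = 3, y = 3
Binding: C3, C4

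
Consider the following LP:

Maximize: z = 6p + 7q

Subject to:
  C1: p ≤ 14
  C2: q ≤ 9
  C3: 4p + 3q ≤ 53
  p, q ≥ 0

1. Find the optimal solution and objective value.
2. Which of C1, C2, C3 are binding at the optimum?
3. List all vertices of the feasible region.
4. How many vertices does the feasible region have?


1. p = 6.5, q = 9, z = 102
2. C2, C3
3. (0, 0), (13.25, 0), (6.5, 9), (0, 9)
4. 4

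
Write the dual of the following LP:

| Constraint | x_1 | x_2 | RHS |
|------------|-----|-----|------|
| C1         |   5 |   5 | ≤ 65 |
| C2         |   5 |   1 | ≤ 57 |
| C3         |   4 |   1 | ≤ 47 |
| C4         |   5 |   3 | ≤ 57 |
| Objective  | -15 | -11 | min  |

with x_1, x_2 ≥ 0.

Primal min cᵀx s.t. Ax ≤ b, x ≥ 0  →  Dual max −bᵀy s.t. Aᵀy ≥ −c, y ≥ 0.

Maximize: z = -65y1 - 57y2 - 47y3 - 57y4

Subject to:
  5y1 + 5y2 + 4y3 + 5y4 ≥ 15
  5y1 + y2 + y3 + 3y4 ≥ 11
  y1, y2, y3, y4 ≥ 0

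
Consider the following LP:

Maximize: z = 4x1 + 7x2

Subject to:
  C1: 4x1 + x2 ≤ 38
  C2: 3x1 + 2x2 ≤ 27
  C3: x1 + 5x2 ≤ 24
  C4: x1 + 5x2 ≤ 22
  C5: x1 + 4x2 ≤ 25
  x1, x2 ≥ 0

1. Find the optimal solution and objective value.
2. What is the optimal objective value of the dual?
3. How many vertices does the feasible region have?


1. x1 = 7, x2 = 3, z = 49
2. 49
3. 4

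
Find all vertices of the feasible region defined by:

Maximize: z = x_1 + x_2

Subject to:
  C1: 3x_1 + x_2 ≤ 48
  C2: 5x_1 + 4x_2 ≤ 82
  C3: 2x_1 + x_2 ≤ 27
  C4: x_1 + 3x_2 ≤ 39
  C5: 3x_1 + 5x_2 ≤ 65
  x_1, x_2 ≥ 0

(0, 0), (13.5, 0), (10, 7), (0, 13)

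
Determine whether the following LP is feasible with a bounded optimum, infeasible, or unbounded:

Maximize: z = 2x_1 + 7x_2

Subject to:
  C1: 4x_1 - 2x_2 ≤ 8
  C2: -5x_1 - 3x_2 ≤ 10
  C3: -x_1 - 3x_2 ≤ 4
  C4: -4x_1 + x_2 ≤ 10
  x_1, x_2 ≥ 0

Unbounded (objective can increase without bound)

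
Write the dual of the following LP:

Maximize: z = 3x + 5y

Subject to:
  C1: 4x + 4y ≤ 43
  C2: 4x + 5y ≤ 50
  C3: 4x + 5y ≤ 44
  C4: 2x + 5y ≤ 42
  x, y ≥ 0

Primal max cᵀx s.t. Ax ≤ b, x ≥ 0  →  Dual min bᵀy s.t. Aᵀy ≥ c, y ≥ 0.

Minimize: z = 43y1 + 50y2 + 44y3 + 42y4

Subject to:
  4y1 + 4y2 + 4y3 + 2y4 ≥ 3
  4y1 + 5y2 + 5y3 + 5y4 ≥ 5
  y1, y2, y3, y4 ≥ 0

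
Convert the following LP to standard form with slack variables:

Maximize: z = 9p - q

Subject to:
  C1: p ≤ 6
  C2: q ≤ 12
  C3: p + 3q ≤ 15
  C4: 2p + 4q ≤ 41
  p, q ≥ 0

max z = 9p - q

s.t.
  p + s1 = 6
  q + s2 = 12
  p + 3q + s3 = 15
  2p + 4q + s4 = 41
  p, q, s1, s2, s3, s4 ≥ 0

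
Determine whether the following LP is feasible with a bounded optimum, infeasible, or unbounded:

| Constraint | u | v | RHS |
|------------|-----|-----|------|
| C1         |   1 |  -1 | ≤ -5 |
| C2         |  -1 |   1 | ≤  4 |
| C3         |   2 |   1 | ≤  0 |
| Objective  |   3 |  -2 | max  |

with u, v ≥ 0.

Infeasible (no feasible solution exists)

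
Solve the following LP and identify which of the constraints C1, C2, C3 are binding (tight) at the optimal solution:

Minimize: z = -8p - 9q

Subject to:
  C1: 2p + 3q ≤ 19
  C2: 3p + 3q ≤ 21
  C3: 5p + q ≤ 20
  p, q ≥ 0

At p = 2, q = 5, compute slack b - a·x for each constraint:
  C1: 19 − 19 = 0  (binding)
  C2: 21 − 21 = 0  (binding)
  C3: 20 − 15 = 5  (slack)

Optimal: p = 2, q = 5
Binding: C1, C2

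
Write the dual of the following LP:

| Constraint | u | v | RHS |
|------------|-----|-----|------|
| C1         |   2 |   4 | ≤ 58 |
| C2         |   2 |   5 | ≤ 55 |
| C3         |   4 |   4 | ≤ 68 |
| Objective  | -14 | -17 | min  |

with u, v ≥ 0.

Primal min cᵀx s.t. Ax ≤ b, x ≥ 0  →  Dual max −bᵀy s.t. Aᵀy ≥ −c, y ≥ 0.

Maximize: z = -58y1 - 55y2 - 68y3

Subject to:
  2y1 + 2y2 + 4y3 ≥ 14
  4y1 + 5y2 + 4y3 ≥ 17
  y1, y2, y3 ≥ 0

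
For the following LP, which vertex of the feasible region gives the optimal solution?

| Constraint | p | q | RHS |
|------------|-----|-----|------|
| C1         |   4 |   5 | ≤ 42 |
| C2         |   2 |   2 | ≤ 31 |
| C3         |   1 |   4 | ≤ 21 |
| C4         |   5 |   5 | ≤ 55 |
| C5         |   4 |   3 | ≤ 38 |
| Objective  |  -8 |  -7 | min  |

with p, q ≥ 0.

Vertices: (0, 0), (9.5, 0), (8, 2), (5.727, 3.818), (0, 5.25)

Evaluate the objective at each vertex of the feasible region:
  z(0, 0) = 0
  z(9.5, 0) = -76
  z(8, 2) = -78  ←
  z(5.727, 3.818) = -72.55
  z(0, 5.25) = -36.75
The minimum is at p = 8, q = 2.

(8, 2)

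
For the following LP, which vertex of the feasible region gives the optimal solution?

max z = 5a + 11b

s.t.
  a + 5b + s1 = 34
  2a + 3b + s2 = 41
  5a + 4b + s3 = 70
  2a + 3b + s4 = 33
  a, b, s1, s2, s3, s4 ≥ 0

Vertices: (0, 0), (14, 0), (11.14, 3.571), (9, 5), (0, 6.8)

Evaluate the objective at each vertex of the feasible region:
  z(0, 0) = 0
  z(14, 0) = 70
  z(11.14, 3.571) = 95
  z(9, 5) = 100  ←
  z(0, 6.8) = 74.8
The maximum is at a = 9, b = 5.

(9, 5)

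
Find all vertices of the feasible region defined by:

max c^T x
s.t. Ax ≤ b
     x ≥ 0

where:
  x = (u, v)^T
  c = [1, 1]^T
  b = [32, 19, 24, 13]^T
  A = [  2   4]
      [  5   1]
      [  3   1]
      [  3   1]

(0, 0), (3.8, 0), (3, 4), (2, 7), (0, 8)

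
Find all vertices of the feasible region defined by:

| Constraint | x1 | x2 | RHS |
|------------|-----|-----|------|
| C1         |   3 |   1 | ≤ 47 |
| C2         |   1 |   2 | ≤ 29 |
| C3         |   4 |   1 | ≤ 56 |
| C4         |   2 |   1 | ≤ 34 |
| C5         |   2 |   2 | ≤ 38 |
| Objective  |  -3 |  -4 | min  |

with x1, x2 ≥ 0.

(0, 0), (14, 0), (12.33, 6.667), (9, 10), (0, 14.5)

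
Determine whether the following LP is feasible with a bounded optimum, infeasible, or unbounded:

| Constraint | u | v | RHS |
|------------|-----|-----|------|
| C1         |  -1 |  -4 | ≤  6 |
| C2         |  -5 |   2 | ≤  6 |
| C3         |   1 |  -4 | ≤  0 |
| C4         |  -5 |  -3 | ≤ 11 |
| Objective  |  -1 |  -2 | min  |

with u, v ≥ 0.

Unbounded (objective can decrease without bound)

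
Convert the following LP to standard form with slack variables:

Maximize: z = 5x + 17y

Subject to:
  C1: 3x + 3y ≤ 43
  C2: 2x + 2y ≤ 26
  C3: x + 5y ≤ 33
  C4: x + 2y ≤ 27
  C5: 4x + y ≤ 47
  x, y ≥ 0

max z = 5x + 17y

s.t.
  3x + 3y + s1 = 43
  2x + 2y + s2 = 26
  x + 5y + s3 = 33
  x + 2y + s4 = 27
  4x + y + s5 = 47
  x, y, s1, s2, s3, s4, s5 ≥ 0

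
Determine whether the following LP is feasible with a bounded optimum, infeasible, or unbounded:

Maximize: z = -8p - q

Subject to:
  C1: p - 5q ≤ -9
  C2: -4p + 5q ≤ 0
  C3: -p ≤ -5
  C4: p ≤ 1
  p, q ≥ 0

Infeasible (no feasible solution exists)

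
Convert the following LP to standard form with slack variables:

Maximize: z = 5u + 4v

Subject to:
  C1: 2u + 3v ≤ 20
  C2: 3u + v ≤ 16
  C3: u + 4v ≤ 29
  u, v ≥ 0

max z = 5u + 4v

s.t.
  2u + 3v + s1 = 20
  3u + v + s2 = 16
  u + 4v + s3 = 29
  u, v, s1, s2, s3 ≥ 0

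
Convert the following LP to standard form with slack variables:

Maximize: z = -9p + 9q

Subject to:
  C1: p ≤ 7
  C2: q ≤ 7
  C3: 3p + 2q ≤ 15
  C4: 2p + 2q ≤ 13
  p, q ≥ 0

max z = -9p + 9q

s.t.
  p + s1 = 7
  q + s2 = 7
  3p + 2q + s3 = 15
  2p + 2q + s4 = 13
  p, q, s1, s2, s3, s4 ≥ 0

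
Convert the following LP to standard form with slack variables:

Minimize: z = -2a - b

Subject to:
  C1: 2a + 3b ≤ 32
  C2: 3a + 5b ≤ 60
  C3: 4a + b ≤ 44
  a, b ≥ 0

min z = -2a - b

s.t.
  2a + 3b + s1 = 32
  3a + 5b + s2 = 60
  4a + b + s3 = 44
  a, b, s1, s2, s3 ≥ 0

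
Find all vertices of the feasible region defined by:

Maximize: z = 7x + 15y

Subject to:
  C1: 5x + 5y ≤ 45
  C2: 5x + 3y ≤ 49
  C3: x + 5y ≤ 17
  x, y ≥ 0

(0, 0), (9, 0), (7, 2), (0, 3.4)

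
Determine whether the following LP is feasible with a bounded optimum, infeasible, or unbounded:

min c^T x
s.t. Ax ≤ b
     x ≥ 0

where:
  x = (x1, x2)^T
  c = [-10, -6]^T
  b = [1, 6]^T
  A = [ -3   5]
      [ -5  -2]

Unbounded (objective can decrease without bound)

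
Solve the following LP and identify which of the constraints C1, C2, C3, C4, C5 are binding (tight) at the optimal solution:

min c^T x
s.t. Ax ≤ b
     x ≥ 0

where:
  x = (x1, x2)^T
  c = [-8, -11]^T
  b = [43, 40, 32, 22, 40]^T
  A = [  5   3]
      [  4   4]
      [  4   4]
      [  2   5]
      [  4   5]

At x1 = 6, x2 = 2, compute slack b - a·x for each constraint:
  C1: 43 − 36 = 7  (slack)
  C2: 40 − 32 = 8  (slack)
  C3: 32 − 32 = 0  (binding)
  C4: 22 − 22 = 0  (binding)
  C5: 40 − 34 = 6  (slack)

Optimal: x1 = 6, x2 = 2
Binding: C3, C4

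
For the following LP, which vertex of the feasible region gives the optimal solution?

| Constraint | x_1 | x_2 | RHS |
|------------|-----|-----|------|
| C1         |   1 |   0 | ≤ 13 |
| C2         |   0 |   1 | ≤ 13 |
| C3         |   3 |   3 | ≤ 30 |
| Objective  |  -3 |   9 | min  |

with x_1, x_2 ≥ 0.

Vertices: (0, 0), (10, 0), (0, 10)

Evaluate the objective at each vertex of the feasible region:
  z(0, 0) = 0
  z(10, 0) = -30  ←
  z(0, 10) = 90
The minimum is at x_1 = 10, x_2 = 0.

(10, 0)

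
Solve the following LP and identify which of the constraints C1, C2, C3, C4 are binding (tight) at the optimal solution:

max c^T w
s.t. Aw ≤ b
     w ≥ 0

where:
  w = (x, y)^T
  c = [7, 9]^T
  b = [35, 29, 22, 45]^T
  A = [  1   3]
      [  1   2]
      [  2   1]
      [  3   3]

At x = 5, y = 10, compute slack b - a·x for each constraint:
  C1: 35 − 35 = 0  (binding)
  C2: 29 − 25 = 4  (slack)
  C3: 22 − 20 = 2  (slack)
  C4: 45 − 45 = 0  (binding)

Optimal: x = 5, y = 10
Binding: C1, C4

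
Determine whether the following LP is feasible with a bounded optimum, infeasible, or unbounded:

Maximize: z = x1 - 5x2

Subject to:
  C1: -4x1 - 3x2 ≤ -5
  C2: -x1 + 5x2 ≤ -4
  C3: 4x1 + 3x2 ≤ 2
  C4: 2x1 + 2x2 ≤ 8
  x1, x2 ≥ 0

Infeasible (no feasible solution exists)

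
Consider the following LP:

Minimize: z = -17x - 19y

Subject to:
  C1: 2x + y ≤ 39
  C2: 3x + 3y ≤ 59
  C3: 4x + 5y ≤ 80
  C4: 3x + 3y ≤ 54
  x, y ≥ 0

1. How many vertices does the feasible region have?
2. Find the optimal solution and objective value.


1. 4
2. x = 10, y = 8, z = -322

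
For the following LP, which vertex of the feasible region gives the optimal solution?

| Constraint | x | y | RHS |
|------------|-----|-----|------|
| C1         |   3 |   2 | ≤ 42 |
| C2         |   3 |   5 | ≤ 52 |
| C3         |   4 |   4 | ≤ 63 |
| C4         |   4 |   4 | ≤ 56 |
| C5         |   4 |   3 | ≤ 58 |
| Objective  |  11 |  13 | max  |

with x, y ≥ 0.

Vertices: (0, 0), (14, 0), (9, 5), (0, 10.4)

Evaluate the objective at each vertex of the feasible region:
  z(0, 0) = 0
  z(14, 0) = 154
  z(9, 5) = 164  ←
  z(0, 10.4) = 135.2
The maximum is at x = 9, y = 5.

(9, 5)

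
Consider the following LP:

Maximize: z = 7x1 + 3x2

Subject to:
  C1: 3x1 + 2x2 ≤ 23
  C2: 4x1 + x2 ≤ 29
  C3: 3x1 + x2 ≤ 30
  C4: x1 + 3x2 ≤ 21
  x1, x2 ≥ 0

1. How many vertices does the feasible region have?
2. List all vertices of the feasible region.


1. 5
2. (0, 0), (7.25, 0), (7, 1), (3.857, 5.714), (0, 7)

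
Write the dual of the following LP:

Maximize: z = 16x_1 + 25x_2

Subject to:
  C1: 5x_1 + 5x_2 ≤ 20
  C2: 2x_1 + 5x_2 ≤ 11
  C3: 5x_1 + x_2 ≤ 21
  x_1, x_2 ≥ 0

Primal max cᵀx s.t. Ax ≤ b, x ≥ 0  →  Dual min bᵀy s.t. Aᵀy ≥ c, y ≥ 0.

Minimize: z = 20y1 + 11y2 + 21y3

Subject to:
  5y1 + 2y2 + 5y3 ≥ 16
  5y1 + 5y2 + y3 ≥ 25
  y1, y2, y3 ≥ 0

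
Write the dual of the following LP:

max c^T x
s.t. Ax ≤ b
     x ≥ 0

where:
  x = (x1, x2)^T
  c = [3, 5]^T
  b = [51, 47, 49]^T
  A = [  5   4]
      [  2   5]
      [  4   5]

Primal max cᵀx s.t. Ax ≤ b, x ≥ 0  →  Dual min bᵀy s.t. Aᵀy ≥ c, y ≥ 0.

Minimize: z = 51y1 + 47y2 + 49y3

Subject to:
  5y1 + 2y2 + 4y3 ≥ 3
  4y1 + 5y2 + 5y3 ≥ 5
  y1, y2, y3 ≥ 0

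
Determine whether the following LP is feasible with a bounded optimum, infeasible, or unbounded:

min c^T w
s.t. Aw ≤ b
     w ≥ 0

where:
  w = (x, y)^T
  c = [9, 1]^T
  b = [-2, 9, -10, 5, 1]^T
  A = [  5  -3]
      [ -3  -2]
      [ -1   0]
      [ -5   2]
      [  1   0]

Infeasible (no feasible solution exists)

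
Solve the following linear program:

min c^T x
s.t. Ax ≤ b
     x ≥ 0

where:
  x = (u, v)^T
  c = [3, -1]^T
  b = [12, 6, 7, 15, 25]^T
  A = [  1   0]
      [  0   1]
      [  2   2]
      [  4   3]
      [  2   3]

Evaluate the objective at each vertex of the feasible region:
  z(0, 0) = 0
  z(3.5, 0) = 10.5
  z(0, 3.5) = -3.5  ←
The minimum is at u = 0, v = 3.5.

u = 0, v = 3.5, z = -3.5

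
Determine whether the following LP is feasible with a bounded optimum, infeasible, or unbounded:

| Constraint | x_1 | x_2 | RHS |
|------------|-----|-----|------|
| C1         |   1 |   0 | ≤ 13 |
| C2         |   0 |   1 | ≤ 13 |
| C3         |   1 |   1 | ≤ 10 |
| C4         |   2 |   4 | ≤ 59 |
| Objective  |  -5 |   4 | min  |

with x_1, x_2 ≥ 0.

Feasible with a bounded optimal solution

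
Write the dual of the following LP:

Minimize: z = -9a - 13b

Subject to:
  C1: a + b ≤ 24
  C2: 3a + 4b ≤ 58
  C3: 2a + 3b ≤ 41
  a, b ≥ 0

Primal min cᵀx s.t. Ax ≤ b, x ≥ 0  →  Dual max −bᵀy s.t. Aᵀy ≥ −c, y ≥ 0.

Maximize: z = -24y1 - 58y2 - 41y3

Subject to:
  y1 + 3y2 + 2y3 ≥ 9
  y1 + 4y2 + 3y3 ≥ 13
  y1, y2, y3 ≥ 0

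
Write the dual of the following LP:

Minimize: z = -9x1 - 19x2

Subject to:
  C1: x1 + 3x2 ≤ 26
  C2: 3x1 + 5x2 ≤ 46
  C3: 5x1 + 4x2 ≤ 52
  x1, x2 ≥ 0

Primal min cᵀx s.t. Ax ≤ b, x ≥ 0  →  Dual max −bᵀy s.t. Aᵀy ≥ −c, y ≥ 0.

Maximize: z = -26y1 - 46y2 - 52y3

Subject to:
  y1 + 3y2 + 5y3 ≥ 9
  3y1 + 5y2 + 4y3 ≥ 19
  y1, y2, y3 ≥ 0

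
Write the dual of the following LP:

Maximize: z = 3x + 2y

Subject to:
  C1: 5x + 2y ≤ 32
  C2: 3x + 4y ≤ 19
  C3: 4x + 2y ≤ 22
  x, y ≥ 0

Primal max cᵀx s.t. Ax ≤ b, x ≥ 0  →  Dual min bᵀy s.t. Aᵀy ≥ c, y ≥ 0.

Minimize: z = 32y1 + 19y2 + 22y3

Subject to:
  5y1 + 3y2 + 4y3 ≥ 3
  2y1 + 4y2 + 2y3 ≥ 2
  y1, y2, y3 ≥ 0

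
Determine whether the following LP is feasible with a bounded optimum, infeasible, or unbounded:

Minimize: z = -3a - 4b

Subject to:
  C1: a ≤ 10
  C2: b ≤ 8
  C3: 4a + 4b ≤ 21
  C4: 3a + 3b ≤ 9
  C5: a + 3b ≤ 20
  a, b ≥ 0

Feasible with a bounded optimal solution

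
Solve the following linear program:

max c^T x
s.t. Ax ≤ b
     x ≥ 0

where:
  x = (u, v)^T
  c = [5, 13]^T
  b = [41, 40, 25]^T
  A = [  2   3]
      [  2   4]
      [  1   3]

Evaluate the objective at each vertex of the feasible region:
  z(0, 0) = 0
  z(20, 0) = 100
  z(10, 5) = 115  ←
  z(0, 8.333) = 108.3
The maximum is at u = 10, v = 5.

u = 10, v = 5, z = 115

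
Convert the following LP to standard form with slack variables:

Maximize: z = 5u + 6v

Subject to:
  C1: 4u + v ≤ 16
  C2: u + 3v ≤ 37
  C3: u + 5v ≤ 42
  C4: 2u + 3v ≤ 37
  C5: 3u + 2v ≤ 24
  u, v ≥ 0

max z = 5u + 6v

s.t.
  4u + v + s1 = 16
  u + 3v + s2 = 37
  u + 5v + s3 = 42
  2u + 3v + s4 = 37
  3u + 2v + s5 = 24
  u, v, s1, s2, s3, s4, s5 ≥ 0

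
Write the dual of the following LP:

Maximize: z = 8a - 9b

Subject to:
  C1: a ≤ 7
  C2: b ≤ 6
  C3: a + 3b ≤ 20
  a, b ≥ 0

Primal max cᵀx s.t. Ax ≤ b, x ≥ 0  →  Dual min bᵀy s.t. Aᵀy ≥ c, y ≥ 0.

Minimize: z = 7y1 + 6y2 + 20y3

Subject to:
  y1 + y3 ≥ 8
  y2 + 3y3 ≥ -9
  y1, y2, y3 ≥ 0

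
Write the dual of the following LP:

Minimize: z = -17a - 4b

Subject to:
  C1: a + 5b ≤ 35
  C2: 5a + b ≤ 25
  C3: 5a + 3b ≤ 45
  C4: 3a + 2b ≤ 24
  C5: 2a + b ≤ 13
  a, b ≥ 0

Primal min cᵀx s.t. Ax ≤ b, x ≥ 0  →  Dual max −bᵀy s.t. Aᵀy ≥ −c, y ≥ 0.

Maximize: z = -35y1 - 25y2 - 45y3 - 24y4 - 13y5

Subject to:
  y1 + 5y2 + 5y3 + 3y4 + 2y5 ≥ 17
  5y1 + y2 + 3y3 + 2y4 + y5 ≥ 4
  y1, y2, y3, y4, y5 ≥ 0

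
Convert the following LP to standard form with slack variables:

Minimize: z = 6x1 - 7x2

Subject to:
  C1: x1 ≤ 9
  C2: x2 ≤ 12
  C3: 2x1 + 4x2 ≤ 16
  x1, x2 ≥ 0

min z = 6x1 - 7x2

s.t.
  x1 + s1 = 9
  x2 + s2 = 12
  2x1 + 4x2 + s3 = 16
  x1, x2, s1, s2, s3 ≥ 0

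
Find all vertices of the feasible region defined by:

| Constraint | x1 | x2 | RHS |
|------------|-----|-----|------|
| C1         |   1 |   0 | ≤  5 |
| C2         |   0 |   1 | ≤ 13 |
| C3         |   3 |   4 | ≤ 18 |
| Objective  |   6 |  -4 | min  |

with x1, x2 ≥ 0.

(0, 0), (5, 0), (5, 0.75), (0, 4.5)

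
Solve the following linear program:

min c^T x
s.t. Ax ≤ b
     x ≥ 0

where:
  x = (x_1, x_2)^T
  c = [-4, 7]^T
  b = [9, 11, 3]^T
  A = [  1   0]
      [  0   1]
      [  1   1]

Evaluate the objective at each vertex of the feasible region:
  z(0, 0) = 0
  z(3, 0) = -12  ←
  z(0, 3) = 21
The minimum is at x_1 = 3, x_2 = 0.

x_1 = 3, x_2 = 0, z = -12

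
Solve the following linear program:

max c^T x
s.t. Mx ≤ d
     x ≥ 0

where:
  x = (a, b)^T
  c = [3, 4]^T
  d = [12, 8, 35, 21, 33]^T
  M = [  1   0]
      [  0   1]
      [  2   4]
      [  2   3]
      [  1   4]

Evaluate the objective at each vertex of the feasible region:
  z(0, 0) = 0
  z(10.5, 0) = 31.5  ←
  z(0, 7) = 28
The maximum is at a = 10.5, b = 0.

a = 10.5, b = 0, z = 31.5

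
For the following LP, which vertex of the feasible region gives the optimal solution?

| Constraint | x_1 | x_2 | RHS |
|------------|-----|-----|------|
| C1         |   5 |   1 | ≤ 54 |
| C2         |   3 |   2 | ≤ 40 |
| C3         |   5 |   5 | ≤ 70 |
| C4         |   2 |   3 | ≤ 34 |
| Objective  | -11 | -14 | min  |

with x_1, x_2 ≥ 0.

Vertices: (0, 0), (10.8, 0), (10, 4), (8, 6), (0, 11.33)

Evaluate the objective at each vertex of the feasible region:
  z(0, 0) = 0
  z(10.8, 0) = -118.8
  z(10, 4) = -166
  z(8, 6) = -172  ←
  z(0, 11.33) = -158.7
The minimum is at x_1 = 8, x_2 = 6.

(8, 6)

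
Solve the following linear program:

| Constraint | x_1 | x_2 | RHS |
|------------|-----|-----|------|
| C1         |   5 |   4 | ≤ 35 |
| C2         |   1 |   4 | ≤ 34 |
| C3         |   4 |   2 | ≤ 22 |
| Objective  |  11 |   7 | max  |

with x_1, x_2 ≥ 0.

Evaluate the objective at each vertex of the feasible region:
  z(0, 0) = 0
  z(5.5, 0) = 60.5
  z(3, 5) = 68  ←
  z(0.25, 8.438) = 61.81
  z(0, 8.5) = 59.5
The maximum is at x_1 = 3, x_2 = 5.

x_1 = 3, x_2 = 5, z = 68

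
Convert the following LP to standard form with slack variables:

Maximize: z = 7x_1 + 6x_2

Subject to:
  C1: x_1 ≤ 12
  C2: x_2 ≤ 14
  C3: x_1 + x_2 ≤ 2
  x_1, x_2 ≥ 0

max z = 7x_1 + 6x_2

s.t.
  x_1 + s1 = 12
  x_2 + s2 = 14
  x_1 + x_2 + s3 = 2
  x_1, x_2, s1, s2, s3 ≥ 0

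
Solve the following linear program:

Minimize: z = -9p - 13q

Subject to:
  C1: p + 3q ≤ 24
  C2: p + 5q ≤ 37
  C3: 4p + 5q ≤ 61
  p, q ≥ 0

Evaluate the objective at each vertex of the feasible region:
  z(0, 0) = 0
  z(15.25, 0) = -137.2
  z(9, 5) = -146  ←
  z(4.5, 6.5) = -125
  z(0, 7.4) = -96.2
The minimum is at p = 9, q = 5.

p = 9, q = 5, z = -146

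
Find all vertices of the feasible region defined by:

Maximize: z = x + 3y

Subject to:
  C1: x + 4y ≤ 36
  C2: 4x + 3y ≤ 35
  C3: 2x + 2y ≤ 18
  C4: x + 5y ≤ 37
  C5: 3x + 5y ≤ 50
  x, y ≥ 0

(0, 0), (8.75, 0), (8, 1), (2, 7), (0, 7.4)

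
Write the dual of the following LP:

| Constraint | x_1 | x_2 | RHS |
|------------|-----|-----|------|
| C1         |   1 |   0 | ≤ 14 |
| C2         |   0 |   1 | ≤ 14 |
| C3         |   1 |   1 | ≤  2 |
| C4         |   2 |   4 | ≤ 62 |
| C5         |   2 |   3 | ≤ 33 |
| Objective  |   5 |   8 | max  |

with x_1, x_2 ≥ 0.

Primal max cᵀx s.t. Ax ≤ b, x ≥ 0  →  Dual min bᵀy s.t. Aᵀy ≥ c, y ≥ 0.

Minimize: z = 14y1 + 14y2 + 2y3 + 62y4 + 33y5

Subject to:
  y1 + y3 + 2y4 + 2y5 ≥ 5
  y2 + y3 + 4y4 + 3y5 ≥ 8
  y1, y2, y3, y4, y5 ≥ 0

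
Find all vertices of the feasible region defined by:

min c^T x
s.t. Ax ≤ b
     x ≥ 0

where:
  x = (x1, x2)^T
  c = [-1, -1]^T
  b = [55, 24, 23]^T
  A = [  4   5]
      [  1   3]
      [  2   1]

(0, 0), (11.5, 0), (10, 3), (6.429, 5.857), (0, 8)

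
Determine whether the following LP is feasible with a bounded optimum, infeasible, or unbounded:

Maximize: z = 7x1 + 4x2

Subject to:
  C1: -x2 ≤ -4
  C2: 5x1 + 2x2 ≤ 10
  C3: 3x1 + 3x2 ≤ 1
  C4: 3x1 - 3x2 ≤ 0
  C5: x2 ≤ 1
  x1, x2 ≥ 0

Infeasible (no feasible solution exists)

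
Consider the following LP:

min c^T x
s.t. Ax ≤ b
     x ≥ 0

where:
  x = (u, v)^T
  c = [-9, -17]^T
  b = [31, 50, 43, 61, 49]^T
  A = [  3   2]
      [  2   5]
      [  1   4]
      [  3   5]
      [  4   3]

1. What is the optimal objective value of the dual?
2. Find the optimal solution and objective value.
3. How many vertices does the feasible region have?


1. -181
2. u = 5, v = 8, z = -181
3. 4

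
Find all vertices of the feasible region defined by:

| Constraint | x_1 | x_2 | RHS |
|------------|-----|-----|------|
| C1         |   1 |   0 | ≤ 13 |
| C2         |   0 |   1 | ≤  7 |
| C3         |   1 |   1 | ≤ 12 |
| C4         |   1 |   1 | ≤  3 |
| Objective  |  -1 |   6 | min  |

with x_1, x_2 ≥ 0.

(0, 0), (3, 0), (0, 3)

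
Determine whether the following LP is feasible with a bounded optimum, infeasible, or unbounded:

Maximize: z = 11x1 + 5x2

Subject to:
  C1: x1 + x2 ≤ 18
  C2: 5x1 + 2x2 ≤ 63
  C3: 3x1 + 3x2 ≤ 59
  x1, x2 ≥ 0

Feasible with a bounded optimal solution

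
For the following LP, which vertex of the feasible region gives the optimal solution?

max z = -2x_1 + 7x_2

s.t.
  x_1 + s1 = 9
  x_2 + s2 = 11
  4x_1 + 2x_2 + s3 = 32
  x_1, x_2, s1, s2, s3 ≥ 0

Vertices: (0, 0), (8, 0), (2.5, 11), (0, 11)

Evaluate the objective at each vertex of the feasible region:
  z(0, 0) = 0
  z(8, 0) = -16
  z(2.5, 11) = 72
  z(0, 11) = 77  ←
The maximum is at x_1 = 0, x_2 = 11.

(0, 11)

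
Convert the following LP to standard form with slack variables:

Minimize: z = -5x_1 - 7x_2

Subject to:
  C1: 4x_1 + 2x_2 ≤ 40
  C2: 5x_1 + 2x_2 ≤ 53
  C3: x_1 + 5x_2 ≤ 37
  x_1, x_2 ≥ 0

min z = -5x_1 - 7x_2

s.t.
  4x_1 + 2x_2 + s1 = 40
  5x_1 + 2x_2 + s2 = 53
  x_1 + 5x_2 + s3 = 37
  x_1, x_2, s1, s2, s3 ≥ 0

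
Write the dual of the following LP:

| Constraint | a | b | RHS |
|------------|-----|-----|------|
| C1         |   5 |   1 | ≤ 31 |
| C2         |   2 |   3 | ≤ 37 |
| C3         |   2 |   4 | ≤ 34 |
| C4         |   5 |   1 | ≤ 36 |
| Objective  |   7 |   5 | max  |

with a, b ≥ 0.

Primal max cᵀx s.t. Ax ≤ b, x ≥ 0  →  Dual min bᵀy s.t. Aᵀy ≥ c, y ≥ 0.

Minimize: z = 31y1 + 37y2 + 34y3 + 36y4

Subject to:
  5y1 + 2y2 + 2y3 + 5y4 ≥ 7
  y1 + 3y2 + 4y3 + y4 ≥ 5
  y1, y2, y3, y4 ≥ 0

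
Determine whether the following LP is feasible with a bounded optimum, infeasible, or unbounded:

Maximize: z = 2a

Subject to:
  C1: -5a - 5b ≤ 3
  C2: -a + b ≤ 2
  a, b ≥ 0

Unbounded (objective can increase without bound)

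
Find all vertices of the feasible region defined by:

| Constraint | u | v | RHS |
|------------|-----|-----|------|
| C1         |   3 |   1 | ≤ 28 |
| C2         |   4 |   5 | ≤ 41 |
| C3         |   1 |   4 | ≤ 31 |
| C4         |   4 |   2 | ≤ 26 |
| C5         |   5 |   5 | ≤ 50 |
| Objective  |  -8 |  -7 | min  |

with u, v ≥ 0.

(0, 0), (6.5, 0), (4, 5), (0.8182, 7.545), (0, 7.75)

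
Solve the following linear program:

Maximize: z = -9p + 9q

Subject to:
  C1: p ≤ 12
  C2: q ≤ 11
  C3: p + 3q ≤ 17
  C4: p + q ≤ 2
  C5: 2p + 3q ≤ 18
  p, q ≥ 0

Evaluate the objective at each vertex of the feasible region:
  z(0, 0) = 0
  z(2, 0) = -18
  z(0, 2) = 18  ←
The maximum is at p = 0, q = 2.

p = 0, q = 2, z = 18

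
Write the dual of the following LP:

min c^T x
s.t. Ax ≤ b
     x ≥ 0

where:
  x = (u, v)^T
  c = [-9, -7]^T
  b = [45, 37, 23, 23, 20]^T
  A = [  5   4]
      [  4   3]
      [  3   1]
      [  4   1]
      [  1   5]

Primal min cᵀx s.t. Ax ≤ b, x ≥ 0  →  Dual max −bᵀy s.t. Aᵀy ≥ −c, y ≥ 0.

Maximize: z = -45y1 - 37y2 - 23y3 - 23y4 - 20y5

Subject to:
  5y1 + 4y2 + 3y3 + 4y4 + y5 ≥ 9
  4y1 + 3y2 + y3 + y4 + 5y5 ≥ 7
  y1, y2, y3, y4, y5 ≥ 0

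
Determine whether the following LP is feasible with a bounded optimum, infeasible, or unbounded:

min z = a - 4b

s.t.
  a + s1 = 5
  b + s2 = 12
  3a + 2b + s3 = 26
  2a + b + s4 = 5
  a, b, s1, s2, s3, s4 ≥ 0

Feasible with a bounded optimal solution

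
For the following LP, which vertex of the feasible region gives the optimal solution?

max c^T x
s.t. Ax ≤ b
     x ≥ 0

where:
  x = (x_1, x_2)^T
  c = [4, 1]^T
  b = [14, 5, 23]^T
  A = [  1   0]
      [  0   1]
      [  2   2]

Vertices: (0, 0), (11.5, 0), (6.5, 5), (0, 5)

Evaluate the objective at each vertex of the feasible region:
  z(0, 0) = 0
  z(11.5, 0) = 46  ←
  z(6.5, 5) = 31
  z(0, 5) = 5
The maximum is at x_1 = 11.5, x_2 = 0.

(11.5, 0)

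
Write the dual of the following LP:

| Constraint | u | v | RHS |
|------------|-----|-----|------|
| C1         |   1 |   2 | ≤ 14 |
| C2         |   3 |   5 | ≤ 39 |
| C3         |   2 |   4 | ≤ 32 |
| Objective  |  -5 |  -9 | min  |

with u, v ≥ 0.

Primal min cᵀx s.t. Ax ≤ b, x ≥ 0  →  Dual max −bᵀy s.t. Aᵀy ≥ −c, y ≥ 0.

Maximize: z = -14y1 - 39y2 - 32y3

Subject to:
  y1 + 3y2 + 2y3 ≥ 5
  2y1 + 5y2 + 4y3 ≥ 9
  y1, y2, y3 ≥ 0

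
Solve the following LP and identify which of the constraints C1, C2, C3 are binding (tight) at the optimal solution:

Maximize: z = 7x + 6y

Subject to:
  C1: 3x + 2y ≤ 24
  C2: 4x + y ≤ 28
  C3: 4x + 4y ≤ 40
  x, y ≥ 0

At x = 4, y = 6, compute slack b - a·x for each constraint:
  C1: 24 − 24 = 0  (binding)
  C2: 28 − 22 = 6  (slack)
  C3: 40 − 40 = 0  (binding)

Optimal: x = 4, y = 6
Binding: C1, C3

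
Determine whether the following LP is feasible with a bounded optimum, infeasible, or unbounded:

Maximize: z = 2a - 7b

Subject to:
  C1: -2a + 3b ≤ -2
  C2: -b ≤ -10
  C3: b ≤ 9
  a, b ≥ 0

Infeasible (no feasible solution exists)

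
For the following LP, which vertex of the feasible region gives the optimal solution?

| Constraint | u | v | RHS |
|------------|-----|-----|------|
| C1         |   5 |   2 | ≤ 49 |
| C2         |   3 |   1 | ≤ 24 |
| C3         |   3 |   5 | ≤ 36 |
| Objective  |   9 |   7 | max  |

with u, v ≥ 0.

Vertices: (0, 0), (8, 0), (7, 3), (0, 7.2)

Evaluate the objective at each vertex of the feasible region:
  z(0, 0) = 0
  z(8, 0) = 72
  z(7, 3) = 84  ←
  z(0, 7.2) = 50.4
The maximum is at u = 7, v = 3.

(7, 3)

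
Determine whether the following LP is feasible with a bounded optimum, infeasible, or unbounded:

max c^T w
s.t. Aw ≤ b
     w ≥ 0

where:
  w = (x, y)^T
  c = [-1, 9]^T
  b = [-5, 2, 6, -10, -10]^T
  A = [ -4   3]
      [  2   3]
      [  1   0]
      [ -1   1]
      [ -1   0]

Infeasible (no feasible solution exists)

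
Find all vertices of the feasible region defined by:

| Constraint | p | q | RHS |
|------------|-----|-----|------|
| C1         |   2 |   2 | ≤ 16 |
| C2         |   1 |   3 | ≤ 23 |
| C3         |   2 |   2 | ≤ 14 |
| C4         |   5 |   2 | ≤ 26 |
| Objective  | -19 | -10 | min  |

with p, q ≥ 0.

(0, 0), (5.2, 0), (4, 3), (0, 7)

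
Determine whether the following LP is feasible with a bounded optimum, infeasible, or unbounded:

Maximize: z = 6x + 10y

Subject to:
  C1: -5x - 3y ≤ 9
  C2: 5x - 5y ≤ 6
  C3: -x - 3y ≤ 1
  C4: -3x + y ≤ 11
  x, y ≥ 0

Unbounded (objective can increase without bound)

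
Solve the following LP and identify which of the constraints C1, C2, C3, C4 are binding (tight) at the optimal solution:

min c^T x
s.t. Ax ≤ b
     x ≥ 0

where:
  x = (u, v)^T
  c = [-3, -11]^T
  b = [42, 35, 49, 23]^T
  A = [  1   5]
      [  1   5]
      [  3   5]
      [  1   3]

At u = 5, v = 6, compute slack b - a·x for each constraint:
  C1: 42 − 35 = 7  (slack)
  C2: 35 − 35 = 0  (binding)
  C3: 49 − 45 = 4  (slack)
  C4: 23 − 23 = 0  (binding)

Optimal: u = 5, v = 6
Binding: C2, C4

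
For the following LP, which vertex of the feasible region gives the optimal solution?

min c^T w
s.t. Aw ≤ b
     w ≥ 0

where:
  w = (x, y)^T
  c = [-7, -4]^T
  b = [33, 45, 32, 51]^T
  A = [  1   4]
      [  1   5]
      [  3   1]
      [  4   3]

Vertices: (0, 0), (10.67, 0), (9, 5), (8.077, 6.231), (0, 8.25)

Evaluate the objective at each vertex of the feasible region:
  z(0, 0) = 0
  z(10.67, 0) = -74.67
  z(9, 5) = -83  ←
  z(8.077, 6.231) = -81.46
  z(0, 8.25) = -33
The minimum is at x = 9, y = 5.

(9, 5)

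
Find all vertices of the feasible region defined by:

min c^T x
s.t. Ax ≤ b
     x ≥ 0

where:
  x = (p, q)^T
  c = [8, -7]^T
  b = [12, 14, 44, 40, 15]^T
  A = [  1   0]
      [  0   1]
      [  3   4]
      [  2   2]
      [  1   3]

(0, 0), (12, 0), (12, 1), (0, 5)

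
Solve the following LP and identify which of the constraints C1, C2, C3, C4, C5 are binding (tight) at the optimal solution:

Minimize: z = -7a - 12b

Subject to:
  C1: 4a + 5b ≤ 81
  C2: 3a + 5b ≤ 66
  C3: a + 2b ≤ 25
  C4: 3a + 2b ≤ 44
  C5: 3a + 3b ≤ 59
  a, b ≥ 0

At a = 7, b = 9, compute slack b - a·x for each constraint:
  C1: 81 − 73 = 8  (slack)
  C2: 66 − 66 = 0  (binding)
  C3: 25 − 25 = 0  (binding)
  C4: 44 − 39 = 5  (slack)
  C5: 59 − 48 = 11  (slack)

Optimal: a = 7, b = 9
Binding: C2, C3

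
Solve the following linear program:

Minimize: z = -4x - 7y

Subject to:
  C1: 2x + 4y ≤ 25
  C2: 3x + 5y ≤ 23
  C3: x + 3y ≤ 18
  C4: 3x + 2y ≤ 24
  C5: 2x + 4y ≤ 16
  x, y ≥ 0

Evaluate the objective at each vertex of the feasible region:
  z(0, 0) = 0
  z(7.667, 0) = -30.67
  z(6, 1) = -31  ←
  z(0, 4) = -28
The minimum is at x = 6, y = 1.

x = 6, y = 1, z = -31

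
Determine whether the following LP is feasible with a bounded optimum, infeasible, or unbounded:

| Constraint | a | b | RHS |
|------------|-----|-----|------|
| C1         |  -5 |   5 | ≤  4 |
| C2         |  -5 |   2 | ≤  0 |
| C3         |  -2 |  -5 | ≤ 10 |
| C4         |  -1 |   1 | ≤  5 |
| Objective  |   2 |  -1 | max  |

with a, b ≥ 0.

Unbounded (objective can increase without bound)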